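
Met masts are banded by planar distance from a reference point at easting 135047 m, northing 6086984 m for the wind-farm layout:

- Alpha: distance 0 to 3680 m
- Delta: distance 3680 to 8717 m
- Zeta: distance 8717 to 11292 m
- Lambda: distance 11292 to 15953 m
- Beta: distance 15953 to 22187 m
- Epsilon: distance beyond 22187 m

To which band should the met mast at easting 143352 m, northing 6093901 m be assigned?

Distance = √((143352−135047)² + (6093901−6086984)²) = √(68973025.000 + 47844889.000) = 10808.234 m.
8717 ≤ 10808.234 < 11292 → Zeta.

Zeta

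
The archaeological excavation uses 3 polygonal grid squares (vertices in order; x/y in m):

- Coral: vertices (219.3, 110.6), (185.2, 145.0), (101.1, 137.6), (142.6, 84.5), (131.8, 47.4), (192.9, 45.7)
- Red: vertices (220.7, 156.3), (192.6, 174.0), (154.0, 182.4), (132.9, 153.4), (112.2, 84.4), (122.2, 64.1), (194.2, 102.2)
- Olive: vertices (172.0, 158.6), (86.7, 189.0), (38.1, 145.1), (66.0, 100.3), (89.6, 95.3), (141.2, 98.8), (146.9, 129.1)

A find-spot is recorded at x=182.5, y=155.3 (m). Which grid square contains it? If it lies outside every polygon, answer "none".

Cast a ray rightward from (182.5, 155.3). For each polygon, the edges (by vertex number in listed order) whose endpoints lie on opposite sides of y = 155.3, where each meets that height, and whether that is right or left of the point:
Coral: no edge straddles that height → 0 crossings.
Red: 3–4 at x≈134.28 (left), 7–1 at x≈220.21 (right) → 1 crossing.
Olive: 2–3 at x≈49.39 (left), 7–1 at x≈169.19 (left) → 0 crossings.
Only Red has an odd count, so the point is inside Red.

Red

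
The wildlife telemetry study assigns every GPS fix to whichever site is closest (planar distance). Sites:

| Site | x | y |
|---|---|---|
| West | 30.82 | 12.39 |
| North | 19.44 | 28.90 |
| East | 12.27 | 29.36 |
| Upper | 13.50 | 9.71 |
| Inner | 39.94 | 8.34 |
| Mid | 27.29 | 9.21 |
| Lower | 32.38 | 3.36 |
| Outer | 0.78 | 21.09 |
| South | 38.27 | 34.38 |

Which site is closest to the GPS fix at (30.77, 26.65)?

Squared distances to each site:
West: 203.350; North: 133.431; East: 349.594; Upper: 585.216; Inner: 419.345; Mid: 316.264; Lower: 545.016; Outer: 930.314; South: 116.003.
Minimum at South.

South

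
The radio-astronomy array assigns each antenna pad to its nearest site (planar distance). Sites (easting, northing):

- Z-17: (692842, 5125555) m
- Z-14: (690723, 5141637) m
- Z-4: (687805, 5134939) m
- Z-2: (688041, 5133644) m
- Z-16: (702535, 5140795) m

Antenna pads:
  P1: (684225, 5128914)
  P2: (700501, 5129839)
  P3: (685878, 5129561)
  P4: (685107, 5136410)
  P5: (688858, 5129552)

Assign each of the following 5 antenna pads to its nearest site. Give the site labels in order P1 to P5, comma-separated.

P1 → Z-2 (d²=36934756.00)
P2 → Z-17 (d²=77012937.00)
P3 → Z-2 (d²=21349458.00)
P4 → Z-4 (d²=9443045.00)
P5 → Z-2 (d²=17411953.00)

Z-2, Z-17, Z-2, Z-4, Z-2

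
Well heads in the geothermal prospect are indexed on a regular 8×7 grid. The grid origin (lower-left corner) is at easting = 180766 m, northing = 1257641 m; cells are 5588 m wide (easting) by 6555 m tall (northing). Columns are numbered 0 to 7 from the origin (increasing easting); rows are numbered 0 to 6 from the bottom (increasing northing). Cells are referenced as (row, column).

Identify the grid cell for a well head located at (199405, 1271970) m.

(2, 3)

Column index: ⌊(199405 − 180766) / 5588⌋ = ⌊3.336⌋ = 3
Row offset from origin: ⌊(1271970 − 1257641) / 6555⌋ = ⌊2.186⌋ = 2 → row 2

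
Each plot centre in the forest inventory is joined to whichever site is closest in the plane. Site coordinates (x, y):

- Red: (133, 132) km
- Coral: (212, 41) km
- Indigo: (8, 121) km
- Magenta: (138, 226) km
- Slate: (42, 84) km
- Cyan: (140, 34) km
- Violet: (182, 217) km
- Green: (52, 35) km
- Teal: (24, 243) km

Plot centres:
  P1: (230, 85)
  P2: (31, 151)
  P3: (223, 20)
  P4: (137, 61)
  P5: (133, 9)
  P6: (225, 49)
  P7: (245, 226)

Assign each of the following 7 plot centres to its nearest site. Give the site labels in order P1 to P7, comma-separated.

P1 → Coral (d²=2260.00)
P2 → Indigo (d²=1429.00)
P3 → Coral (d²=562.00)
P4 → Cyan (d²=738.00)
P5 → Cyan (d²=674.00)
P6 → Coral (d²=233.00)
P7 → Violet (d²=4050.00)

Coral, Indigo, Coral, Cyan, Cyan, Coral, Violet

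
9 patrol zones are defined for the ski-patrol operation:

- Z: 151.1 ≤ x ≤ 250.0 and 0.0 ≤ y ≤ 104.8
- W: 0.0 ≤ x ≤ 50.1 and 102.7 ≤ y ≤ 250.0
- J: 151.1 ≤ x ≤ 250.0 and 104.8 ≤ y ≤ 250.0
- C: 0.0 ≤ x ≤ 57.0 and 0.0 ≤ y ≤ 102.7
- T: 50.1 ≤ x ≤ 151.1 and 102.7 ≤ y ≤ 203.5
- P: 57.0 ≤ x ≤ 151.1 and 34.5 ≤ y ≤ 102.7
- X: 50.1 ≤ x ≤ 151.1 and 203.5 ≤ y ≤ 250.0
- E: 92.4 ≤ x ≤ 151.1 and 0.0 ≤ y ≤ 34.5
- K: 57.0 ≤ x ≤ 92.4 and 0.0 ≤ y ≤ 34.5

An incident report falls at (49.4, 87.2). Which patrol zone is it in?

The point has x = 49.4 and y = 87.2.
Only C satisfies 0.0 ≤ x ≤ 57.0 and 0.0 ≤ y ≤ 102.7.

C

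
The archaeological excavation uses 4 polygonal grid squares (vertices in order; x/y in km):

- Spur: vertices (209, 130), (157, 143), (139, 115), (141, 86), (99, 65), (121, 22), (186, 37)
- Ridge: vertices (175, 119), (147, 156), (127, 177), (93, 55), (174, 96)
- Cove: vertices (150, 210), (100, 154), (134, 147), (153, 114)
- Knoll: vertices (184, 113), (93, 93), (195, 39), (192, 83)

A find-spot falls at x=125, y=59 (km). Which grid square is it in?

Cast a ray rightward from (125, 59). For each polygon, the edges (by vertex number in listed order) whose endpoints lie on opposite sides of y = 59, where each meets that height, and whether that is right or left of the point:
Spur: 5–6 at x≈102.1 (left), 7–1 at x≈191.4 (right) → 1 crossing.
Ridge: 3–4 at x≈94.1 (left), 4–5 at x≈100.9 (left) → 0 crossings.
Cove: no edge straddles that height → 0 crossings.
Knoll: 2–3 at x≈157.2 (right), 3–4 at x≈193.6 (right) → 2 crossings.
Only Spur has an odd count, so the point is inside Spur.

Spur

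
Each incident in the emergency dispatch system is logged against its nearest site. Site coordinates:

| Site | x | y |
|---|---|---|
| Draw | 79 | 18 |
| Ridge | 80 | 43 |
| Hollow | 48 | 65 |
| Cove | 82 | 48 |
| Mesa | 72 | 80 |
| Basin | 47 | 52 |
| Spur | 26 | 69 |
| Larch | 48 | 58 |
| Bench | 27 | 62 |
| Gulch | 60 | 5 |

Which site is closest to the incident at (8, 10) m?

Squared distances to each site:
Draw: 5105.000; Ridge: 6273.000; Hollow: 4625.000; Cove: 6920.000; Mesa: 8996.000; Basin: 3285.000; Spur: 3805.000; Larch: 3904.000; Bench: 3065.000; Gulch: 2729.000.
Minimum at Gulch.

Gulch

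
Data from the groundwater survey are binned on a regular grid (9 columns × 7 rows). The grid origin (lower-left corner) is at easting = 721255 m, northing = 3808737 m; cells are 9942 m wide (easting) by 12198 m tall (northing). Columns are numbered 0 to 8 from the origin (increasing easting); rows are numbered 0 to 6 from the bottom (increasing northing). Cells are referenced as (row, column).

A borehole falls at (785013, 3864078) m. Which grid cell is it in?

Column index: ⌊(785013 − 721255) / 9942⌋ = ⌊6.413⌋ = 6
Row offset from origin: ⌊(3864078 − 3808737) / 12198⌋ = ⌊4.537⌋ = 4 → row 4

(4, 6)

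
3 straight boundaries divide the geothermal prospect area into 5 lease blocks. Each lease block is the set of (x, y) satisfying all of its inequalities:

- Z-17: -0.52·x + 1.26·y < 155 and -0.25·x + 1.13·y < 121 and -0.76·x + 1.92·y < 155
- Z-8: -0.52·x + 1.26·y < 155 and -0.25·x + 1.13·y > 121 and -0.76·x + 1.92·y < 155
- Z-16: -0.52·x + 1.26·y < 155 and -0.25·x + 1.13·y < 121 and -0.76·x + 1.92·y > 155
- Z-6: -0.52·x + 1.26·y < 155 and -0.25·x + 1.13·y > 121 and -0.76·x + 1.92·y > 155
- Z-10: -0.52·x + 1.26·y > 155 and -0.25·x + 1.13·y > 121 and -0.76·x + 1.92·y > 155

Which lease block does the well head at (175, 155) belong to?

Z-6

-0.52·175 + 1.26·155 = 104.300, which is < 155
-0.25·175 + 1.13·155 = 131.400, which is > 121
-0.76·175 + 1.92·155 = 164.600, which is > 155
This sign pattern matches Z-6.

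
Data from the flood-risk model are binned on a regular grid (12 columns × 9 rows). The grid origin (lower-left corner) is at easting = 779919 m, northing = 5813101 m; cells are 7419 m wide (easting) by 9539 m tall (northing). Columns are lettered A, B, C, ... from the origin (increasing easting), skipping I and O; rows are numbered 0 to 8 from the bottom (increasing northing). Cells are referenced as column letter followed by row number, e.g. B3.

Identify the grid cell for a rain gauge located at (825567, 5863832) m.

G5

Column index: ⌊(825567 − 779919) / 7419⌋ = ⌊6.153⌋ = 6 → column G
Row offset from origin: ⌊(5863832 − 5813101) / 9539⌋ = ⌊5.318⌋ = 5 → row 5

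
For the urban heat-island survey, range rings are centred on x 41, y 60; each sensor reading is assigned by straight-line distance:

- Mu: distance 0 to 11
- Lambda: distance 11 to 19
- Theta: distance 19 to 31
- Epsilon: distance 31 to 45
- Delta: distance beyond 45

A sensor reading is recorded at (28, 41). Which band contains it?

Distance = √((28−41)² + (41−60)²) = √(169.000 + 361.000) = 23.022.
19 ≤ 23.022 < 31 → Theta.

Theta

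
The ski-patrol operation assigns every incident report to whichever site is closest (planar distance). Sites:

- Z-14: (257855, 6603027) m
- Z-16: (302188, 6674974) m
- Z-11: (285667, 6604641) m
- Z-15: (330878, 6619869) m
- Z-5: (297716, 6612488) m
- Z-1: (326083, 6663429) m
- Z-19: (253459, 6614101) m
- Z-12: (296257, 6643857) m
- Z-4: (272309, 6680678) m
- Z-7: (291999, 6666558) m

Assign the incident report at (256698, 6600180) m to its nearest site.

Z-14

Squared distances to each site:
Z-14: 9444058.000; Z-16: 7663482536.000; Z-11: 859103482.000; Z-15: 5890329121.000; Z-5: 1833963188.000; Z-1: 8814714226.000; Z-19: 204285362.000; Z-12: 3472594810.000; Z-4: 6723631325.000; Z-7: 5652199485.000.
Minimum at Z-14.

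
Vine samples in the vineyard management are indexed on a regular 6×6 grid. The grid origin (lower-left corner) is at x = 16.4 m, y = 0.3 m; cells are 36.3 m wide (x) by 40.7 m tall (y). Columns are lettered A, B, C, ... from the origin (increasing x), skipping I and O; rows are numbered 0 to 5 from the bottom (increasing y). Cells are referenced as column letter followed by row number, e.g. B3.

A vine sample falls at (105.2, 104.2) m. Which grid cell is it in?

C2

Column index: ⌊(105.2 − 16.4) / 36.3⌋ = ⌊2.446⌋ = 2 → column C
Row offset from origin: ⌊(104.2 − 0.3) / 40.7⌋ = ⌊2.553⌋ = 2 → row 2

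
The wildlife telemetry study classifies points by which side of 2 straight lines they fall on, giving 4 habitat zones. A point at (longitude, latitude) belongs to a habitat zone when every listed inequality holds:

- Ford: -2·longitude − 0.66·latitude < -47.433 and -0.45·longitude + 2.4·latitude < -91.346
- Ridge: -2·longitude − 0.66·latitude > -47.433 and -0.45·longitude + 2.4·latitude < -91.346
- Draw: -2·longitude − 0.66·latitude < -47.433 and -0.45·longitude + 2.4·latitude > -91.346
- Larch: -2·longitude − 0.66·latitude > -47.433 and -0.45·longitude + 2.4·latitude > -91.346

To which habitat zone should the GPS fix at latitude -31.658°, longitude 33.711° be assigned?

Larch

-2·33.711 − 0.66·-31.658 = -46.528, which is > -47.433
-0.45·33.711 + 2.4·-31.658 = -91.149, which is > -91.346
This sign pattern matches Larch.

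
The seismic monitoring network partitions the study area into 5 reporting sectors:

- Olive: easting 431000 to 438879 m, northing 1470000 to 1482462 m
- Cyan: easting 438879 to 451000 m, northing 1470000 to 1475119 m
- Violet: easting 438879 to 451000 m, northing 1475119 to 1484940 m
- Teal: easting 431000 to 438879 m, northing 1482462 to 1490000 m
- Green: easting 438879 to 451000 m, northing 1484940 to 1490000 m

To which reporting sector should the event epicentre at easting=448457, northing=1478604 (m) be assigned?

The point has easting = 448457 and northing = 1478604.
Only Violet satisfies 438879 ≤ easting ≤ 451000 and 1475119 ≤ northing ≤ 1484940.

Violet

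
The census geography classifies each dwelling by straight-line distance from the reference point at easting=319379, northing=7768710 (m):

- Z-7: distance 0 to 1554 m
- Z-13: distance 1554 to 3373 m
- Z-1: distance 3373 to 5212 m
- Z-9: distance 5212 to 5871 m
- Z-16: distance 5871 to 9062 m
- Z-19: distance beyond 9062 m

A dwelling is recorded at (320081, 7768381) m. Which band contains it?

Distance = √((320081−319379)² + (7768381−7768710)²) = √(492804.000 + 108241.000) = 775.271 m.
0 ≤ 775.271 < 1554 → Z-7.

Z-7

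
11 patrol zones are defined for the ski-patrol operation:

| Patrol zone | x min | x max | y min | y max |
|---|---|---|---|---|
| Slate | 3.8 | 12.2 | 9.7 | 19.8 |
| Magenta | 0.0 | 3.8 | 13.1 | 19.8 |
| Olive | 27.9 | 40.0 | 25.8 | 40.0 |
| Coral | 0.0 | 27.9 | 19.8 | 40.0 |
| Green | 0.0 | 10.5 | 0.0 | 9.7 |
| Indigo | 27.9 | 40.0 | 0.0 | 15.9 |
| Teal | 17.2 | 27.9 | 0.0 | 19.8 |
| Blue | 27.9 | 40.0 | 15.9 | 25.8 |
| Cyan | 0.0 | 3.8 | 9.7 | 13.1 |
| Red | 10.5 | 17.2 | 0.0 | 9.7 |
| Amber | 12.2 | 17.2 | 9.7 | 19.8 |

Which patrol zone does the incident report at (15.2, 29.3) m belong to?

Coral

The point has x = 15.2 and y = 29.3.
Only Coral satisfies 0.0 ≤ x ≤ 27.9 and 19.8 ≤ y ≤ 40.0.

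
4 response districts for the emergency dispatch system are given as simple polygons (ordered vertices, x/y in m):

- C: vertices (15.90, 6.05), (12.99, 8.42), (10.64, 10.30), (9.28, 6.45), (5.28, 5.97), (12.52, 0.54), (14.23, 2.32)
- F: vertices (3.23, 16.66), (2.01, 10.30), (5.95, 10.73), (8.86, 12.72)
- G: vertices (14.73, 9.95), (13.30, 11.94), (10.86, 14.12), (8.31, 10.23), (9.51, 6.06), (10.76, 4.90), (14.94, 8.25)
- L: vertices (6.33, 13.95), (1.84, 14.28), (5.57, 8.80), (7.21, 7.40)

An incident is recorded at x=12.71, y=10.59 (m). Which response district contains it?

Cast a ray rightward from (12.71, 10.59). For each polygon, the edges (by vertex number in listed order) whose endpoints lie on opposite sides of y = 10.59, where each meets that height, and whether that is right or left of the point:
C: no edge straddles that height → 0 crossings.
F: 1–2 at x≈2.066 (left), 2–3 at x≈4.667 (left) → 0 crossings.
G: 1–2 at x≈14.270 (right), 3–4 at x≈8.546 (left) → 1 crossing.
L: 2–3 at x≈4.352 (left), 4–1 at x≈6.781 (left) → 0 crossings.
Only G has an odd count, so the point is inside G.

G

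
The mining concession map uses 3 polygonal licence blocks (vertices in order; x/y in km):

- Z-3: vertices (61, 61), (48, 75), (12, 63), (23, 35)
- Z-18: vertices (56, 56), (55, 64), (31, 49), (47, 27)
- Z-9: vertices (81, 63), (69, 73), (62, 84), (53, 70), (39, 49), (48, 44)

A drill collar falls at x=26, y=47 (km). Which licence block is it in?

Z-3

Cast a ray rightward from (26, 47). For each polygon, the edges (by vertex number in listed order) whose endpoints lie on opposite sides of y = 47, where each meets that height, and whether that is right or left of the point:
Z-3: 3–4 at x≈18.3 (left), 4–1 at x≈40.5 (right) → 1 crossing.
Z-18: 3–4 at x≈32.5 (right), 4–1 at x≈53.2 (right) → 2 crossings.
Z-9: 5–6 at x≈42.6 (right), 6–1 at x≈53.2 (right) → 2 crossings.
Only Z-3 has an odd count, so the point is inside Z-3.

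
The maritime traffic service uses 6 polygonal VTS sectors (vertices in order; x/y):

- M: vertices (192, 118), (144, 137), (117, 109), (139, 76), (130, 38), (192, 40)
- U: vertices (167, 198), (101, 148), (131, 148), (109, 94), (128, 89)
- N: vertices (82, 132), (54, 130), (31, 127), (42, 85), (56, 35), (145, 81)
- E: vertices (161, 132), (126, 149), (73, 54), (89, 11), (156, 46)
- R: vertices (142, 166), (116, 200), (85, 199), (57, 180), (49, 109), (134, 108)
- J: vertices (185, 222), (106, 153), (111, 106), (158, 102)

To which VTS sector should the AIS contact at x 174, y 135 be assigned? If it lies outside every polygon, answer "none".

none

Cast a ray rightward from (174, 135). For each polygon, the edges (by vertex number in listed order) whose endpoints lie on opposite sides of y = 135, where each meets that height, and whether that is right or left of the point:
M: 1–2 at x≈149.1 (left), 2–3 at x≈142.1 (left) → 0 crossings.
U: 3–4 at x≈125.7 (left), 5–1 at x≈144.5 (left) → 0 crossings.
N: no edge straddles that height → 0 crossings.
E: 1–2 at x≈154.8 (left), 2–3 at x≈118.2 (left) → 0 crossings.
R: 4–5 at x≈51.9 (left), 6–1 at x≈137.7 (left) → 0 crossings.
J: 2–3 at x≈107.9 (left), 4–1 at x≈165.4 (left) → 0 crossings.
All counts are even, so the point lies outside every listed polygon.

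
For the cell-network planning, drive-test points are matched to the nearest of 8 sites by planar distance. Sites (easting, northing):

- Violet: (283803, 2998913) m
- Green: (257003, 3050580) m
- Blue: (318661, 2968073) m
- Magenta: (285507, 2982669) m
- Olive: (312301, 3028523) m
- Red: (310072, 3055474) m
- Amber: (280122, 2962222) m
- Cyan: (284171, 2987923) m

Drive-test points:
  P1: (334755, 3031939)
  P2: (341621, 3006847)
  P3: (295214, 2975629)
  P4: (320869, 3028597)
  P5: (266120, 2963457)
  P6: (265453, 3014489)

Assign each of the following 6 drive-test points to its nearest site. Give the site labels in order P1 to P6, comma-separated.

P1 → Olive (d²=515851172.00)
P2 → Olive (d²=1329511376.00)
P3 → Magenta (d²=143787449.00)
P4 → Olive (d²=73416100.00)
P5 → Amber (d²=197581229.00)
P6 → Violet (d²=579334276.00)

Olive, Olive, Magenta, Olive, Amber, Violet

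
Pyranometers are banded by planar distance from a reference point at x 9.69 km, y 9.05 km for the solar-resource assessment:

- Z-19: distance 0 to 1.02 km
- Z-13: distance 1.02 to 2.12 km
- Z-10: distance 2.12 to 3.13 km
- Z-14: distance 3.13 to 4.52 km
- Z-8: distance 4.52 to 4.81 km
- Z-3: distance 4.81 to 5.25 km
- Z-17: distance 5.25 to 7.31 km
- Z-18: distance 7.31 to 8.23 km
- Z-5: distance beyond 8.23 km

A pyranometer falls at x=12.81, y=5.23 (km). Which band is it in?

Z-3

Distance = √((12.81−9.69)² + (5.23−9.05)²) = √(9.734 + 14.592) = 4.932 km.
4.81 ≤ 4.932 < 5.25 → Z-3.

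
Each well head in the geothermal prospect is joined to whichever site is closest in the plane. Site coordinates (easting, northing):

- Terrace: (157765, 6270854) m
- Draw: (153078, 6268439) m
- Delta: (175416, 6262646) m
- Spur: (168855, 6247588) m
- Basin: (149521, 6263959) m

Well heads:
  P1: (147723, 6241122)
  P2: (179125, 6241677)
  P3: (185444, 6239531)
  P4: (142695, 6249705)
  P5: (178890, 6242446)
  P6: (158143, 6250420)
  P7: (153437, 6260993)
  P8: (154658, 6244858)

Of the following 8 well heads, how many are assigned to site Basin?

P1 → Spur
P2 → Spur
P3 → Spur
P4 → Basin
P5 → Spur
P6 → Spur
P7 → Basin
P8 → Spur
2 of the 8 go to Basin.

2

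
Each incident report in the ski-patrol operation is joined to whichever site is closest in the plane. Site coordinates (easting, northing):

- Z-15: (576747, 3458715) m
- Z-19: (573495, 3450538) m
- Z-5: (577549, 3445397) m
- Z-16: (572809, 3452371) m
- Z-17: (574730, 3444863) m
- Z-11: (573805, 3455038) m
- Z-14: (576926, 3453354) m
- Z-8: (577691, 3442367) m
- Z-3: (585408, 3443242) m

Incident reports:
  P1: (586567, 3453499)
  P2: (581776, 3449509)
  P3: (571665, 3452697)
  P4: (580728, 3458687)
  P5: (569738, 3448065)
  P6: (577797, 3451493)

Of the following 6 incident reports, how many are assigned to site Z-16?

1

P1 → Z-14
P2 → Z-5
P3 → Z-16
P4 → Z-15
P5 → Z-19
P6 → Z-14
1 of the 6 goes to Z-16.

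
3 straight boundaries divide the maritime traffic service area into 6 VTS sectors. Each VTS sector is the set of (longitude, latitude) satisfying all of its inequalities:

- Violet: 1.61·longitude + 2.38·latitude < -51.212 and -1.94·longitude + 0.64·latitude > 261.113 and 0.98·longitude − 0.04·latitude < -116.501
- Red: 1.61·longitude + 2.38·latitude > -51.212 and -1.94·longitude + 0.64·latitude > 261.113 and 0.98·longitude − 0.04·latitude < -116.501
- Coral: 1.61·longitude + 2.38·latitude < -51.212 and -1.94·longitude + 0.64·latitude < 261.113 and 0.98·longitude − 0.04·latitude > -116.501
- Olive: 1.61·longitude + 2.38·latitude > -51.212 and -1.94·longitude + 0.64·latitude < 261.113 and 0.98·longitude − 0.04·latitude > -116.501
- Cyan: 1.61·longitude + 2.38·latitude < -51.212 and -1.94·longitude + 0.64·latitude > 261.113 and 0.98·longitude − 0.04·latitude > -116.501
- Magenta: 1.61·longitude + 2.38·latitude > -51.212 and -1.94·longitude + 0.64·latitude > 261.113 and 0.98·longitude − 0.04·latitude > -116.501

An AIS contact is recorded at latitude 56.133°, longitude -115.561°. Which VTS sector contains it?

1.61·-115.561 + 2.38·56.133 = -52.457, which is < -51.212
-1.94·-115.561 + 0.64·56.133 = 260.113, which is < 261.113
0.98·-115.561 − 0.04·56.133 = -115.495, which is > -116.501
This sign pattern matches Coral.

Coral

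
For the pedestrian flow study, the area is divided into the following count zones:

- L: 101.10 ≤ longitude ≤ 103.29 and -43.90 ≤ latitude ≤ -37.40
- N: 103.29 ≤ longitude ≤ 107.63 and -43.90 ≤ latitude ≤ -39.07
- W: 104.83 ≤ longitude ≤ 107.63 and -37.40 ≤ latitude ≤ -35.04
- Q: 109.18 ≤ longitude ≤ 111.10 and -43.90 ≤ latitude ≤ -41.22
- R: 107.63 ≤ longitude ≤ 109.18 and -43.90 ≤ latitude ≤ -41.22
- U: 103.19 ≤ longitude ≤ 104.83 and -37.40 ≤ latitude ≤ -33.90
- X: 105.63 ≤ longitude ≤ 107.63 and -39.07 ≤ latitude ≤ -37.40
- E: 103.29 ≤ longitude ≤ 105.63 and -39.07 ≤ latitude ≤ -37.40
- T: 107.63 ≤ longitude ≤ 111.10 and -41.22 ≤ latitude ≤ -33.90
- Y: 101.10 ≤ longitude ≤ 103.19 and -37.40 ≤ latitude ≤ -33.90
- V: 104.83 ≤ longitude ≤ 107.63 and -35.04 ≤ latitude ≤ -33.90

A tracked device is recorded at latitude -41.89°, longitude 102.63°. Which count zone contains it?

L

The point has longitude = 102.63 and latitude = -41.89.
Only L satisfies 101.10 ≤ longitude ≤ 103.29 and -43.90 ≤ latitude ≤ -37.40.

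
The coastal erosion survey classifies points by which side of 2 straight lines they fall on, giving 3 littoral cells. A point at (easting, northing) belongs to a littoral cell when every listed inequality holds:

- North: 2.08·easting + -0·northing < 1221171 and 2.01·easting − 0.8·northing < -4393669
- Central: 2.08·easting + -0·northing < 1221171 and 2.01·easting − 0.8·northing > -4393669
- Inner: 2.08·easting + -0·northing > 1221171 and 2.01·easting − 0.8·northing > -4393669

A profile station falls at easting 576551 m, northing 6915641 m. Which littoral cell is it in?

Central

2.08·576551 + -0·6915641 = 1199226.080, which is < 1221171
2.01·576551 − 0.8·6915641 = -4373645.290, which is > -4393669
This sign pattern matches Central.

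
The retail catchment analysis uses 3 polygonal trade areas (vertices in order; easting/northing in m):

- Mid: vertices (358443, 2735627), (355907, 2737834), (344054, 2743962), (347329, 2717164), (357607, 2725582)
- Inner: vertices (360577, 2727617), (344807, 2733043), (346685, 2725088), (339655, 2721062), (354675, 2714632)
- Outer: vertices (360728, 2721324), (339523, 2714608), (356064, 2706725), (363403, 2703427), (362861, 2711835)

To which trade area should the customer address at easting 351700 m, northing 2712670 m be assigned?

Cast a ray rightward from (351700, 2712670). For each polygon, the edges (by vertex number in listed order) whose endpoints lie on opposite sides of northing = 2712670, where each meets that height, and whether that is right or left of the point:
Mid: no edge straddles that height → 0 crossings.
Inner: no edge straddles that height → 0 crossings.
Outer: 2–3 at easting≈343589.5 (left), 5–1 at easting≈362673.3 (right) → 1 crossing.
Only Outer has an odd count, so the point is inside Outer.

Outer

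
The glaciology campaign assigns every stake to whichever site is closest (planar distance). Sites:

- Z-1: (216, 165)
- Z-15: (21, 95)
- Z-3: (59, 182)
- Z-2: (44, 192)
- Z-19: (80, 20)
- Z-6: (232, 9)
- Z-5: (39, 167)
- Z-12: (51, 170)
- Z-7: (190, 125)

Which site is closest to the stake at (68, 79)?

Z-15

Squared distances to each site:
Z-1: 29300.000; Z-15: 2465.000; Z-3: 10690.000; Z-2: 13345.000; Z-19: 3625.000; Z-6: 31796.000; Z-5: 8585.000; Z-12: 8570.000; Z-7: 17000.000.
Minimum at Z-15.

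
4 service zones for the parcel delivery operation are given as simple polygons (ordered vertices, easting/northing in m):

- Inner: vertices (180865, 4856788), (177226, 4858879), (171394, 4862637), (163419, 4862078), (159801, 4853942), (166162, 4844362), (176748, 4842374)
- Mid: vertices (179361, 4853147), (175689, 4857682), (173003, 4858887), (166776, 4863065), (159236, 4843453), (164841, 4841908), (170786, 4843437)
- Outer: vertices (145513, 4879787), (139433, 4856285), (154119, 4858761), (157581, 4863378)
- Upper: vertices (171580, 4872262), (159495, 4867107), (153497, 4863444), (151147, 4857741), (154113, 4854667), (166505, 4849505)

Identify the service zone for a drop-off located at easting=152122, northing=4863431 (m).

Outer

Cast a ray rightward from (152122, 4863431). For each polygon, the edges (by vertex number in listed order) whose endpoints lie on opposite sides of northing = 4863431, where each meets that height, and whether that is right or left of the point:
Inner: no edge straddles that height → 0 crossings.
Mid: no edge straddles that height → 0 crossings.
Outer: 1–2 at easting≈141281.7 (left), 4–1 at easting≈157542.0 (right) → 1 crossing.
Upper: 3–4 at easting≈153491.6 (right), 6–1 at easting≈169610.6 (right) → 2 crossings.
Only Outer has an odd count, so the point is inside Outer.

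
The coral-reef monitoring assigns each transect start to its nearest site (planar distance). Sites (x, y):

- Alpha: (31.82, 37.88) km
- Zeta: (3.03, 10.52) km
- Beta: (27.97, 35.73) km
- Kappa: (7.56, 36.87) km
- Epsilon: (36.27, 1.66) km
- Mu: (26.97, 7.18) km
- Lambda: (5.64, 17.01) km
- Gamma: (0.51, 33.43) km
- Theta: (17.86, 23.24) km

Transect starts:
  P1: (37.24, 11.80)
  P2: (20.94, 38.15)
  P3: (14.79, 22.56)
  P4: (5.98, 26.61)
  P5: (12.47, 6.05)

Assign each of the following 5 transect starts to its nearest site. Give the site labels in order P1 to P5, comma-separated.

P1 → Epsilon (d²=103.76)
P2 → Beta (d²=55.28)
P3 → Theta (d²=9.89)
P4 → Gamma (d²=76.43)
P5 → Zeta (d²=109.09)

Epsilon, Beta, Theta, Gamma, Zeta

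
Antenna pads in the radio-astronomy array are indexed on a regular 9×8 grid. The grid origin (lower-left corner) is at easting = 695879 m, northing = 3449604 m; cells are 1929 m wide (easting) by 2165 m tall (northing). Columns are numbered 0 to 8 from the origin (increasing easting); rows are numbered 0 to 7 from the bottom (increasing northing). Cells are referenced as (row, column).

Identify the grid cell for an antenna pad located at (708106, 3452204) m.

Column index: ⌊(708106 − 695879) / 1929⌋ = ⌊6.339⌋ = 6
Row offset from origin: ⌊(3452204 − 3449604) / 2165⌋ = ⌊1.201⌋ = 1 → row 1

(1, 6)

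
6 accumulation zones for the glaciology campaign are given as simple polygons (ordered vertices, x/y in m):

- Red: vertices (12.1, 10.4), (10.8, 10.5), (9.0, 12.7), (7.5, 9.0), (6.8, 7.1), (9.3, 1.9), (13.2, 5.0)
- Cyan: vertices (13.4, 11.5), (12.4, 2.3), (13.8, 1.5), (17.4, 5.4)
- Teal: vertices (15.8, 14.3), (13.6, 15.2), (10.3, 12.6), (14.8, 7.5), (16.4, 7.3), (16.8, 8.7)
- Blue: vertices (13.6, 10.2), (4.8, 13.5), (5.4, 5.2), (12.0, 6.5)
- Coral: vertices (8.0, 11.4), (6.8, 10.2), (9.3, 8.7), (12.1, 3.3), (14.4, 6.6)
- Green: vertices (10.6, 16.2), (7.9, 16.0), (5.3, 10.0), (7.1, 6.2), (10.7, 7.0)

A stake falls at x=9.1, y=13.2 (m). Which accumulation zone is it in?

Green

Cast a ray rightward from (9.1, 13.2). For each polygon, the edges (by vertex number in listed order) whose endpoints lie on opposite sides of y = 13.2, where each meets that height, and whether that is right or left of the point:
Red: no edge straddles that height → 0 crossings.
Cyan: no edge straddles that height → 0 crossings.
Teal: 2–3 at x≈11.06 (right), 6–1 at x≈16.00 (right) → 2 crossings.
Blue: 1–2 at x≈5.60 (left), 2–3 at x≈4.82 (left) → 0 crossings.
Coral: no edge straddles that height → 0 crossings.
Green: 2–3 at x≈6.69 (left), 5–1 at x≈10.63 (right) → 1 crossing.
Only Green has an odd count, so the point is inside Green.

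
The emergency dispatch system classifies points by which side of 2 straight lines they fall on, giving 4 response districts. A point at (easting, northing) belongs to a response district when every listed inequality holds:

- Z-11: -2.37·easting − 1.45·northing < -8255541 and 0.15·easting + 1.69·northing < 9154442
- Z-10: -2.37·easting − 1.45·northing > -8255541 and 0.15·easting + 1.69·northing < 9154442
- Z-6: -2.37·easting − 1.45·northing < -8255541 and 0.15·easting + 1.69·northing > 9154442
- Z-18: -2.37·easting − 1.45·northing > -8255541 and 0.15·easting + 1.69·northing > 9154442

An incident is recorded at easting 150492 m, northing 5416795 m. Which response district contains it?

-2.37·150492 − 1.45·5416795 = -8211018.790, which is > -8255541
0.15·150492 + 1.69·5416795 = 9176957.350, which is > 9154442
This sign pattern matches Z-18.

Z-18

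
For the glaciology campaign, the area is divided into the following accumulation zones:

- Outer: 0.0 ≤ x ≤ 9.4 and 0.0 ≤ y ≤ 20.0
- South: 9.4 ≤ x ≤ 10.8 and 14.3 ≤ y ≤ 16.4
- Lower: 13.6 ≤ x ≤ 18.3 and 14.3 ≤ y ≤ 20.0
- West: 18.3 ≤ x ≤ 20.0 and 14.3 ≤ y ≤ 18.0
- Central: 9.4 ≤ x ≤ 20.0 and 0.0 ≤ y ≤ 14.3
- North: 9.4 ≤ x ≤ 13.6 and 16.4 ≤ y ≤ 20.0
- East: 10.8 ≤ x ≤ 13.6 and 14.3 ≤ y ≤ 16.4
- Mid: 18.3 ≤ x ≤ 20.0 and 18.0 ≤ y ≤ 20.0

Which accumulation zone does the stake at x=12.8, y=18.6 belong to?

North

The point has x = 12.8 and y = 18.6.
Only North satisfies 9.4 ≤ x ≤ 13.6 and 16.4 ≤ y ≤ 20.0.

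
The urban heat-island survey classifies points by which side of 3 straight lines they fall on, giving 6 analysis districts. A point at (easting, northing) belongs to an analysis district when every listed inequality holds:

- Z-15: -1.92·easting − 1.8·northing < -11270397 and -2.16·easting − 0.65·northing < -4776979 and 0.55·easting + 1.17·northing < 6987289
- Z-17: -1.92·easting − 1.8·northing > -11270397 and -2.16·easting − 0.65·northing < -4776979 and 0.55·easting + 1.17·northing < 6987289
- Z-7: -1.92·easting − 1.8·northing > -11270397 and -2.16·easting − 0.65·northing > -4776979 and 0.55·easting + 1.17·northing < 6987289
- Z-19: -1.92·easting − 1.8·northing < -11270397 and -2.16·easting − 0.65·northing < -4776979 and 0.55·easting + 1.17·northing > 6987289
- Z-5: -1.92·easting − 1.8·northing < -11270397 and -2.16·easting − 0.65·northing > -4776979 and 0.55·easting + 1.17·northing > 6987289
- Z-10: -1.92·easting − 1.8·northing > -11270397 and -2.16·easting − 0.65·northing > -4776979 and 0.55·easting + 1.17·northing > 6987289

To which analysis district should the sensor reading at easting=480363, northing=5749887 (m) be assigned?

Z-5

-1.92·480363 − 1.8·5749887 = -11272093.560, which is < -11270397
-2.16·480363 − 0.65·5749887 = -4775010.630, which is > -4776979
0.55·480363 + 1.17·5749887 = 6991567.440, which is > 6987289
This sign pattern matches Z-5.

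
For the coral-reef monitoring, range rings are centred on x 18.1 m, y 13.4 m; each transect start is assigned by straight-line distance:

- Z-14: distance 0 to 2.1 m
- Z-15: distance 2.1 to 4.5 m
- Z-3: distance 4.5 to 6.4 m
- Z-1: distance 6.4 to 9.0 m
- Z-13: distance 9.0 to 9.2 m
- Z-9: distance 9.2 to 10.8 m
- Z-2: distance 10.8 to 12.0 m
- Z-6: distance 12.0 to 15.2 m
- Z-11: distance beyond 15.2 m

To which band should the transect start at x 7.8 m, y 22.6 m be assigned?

Distance = √((7.8−18.1)² + (22.6−13.4)²) = √(106.090 + 84.640) = 13.811 m.
12.0 ≤ 13.811 < 15.2 → Z-6.

Z-6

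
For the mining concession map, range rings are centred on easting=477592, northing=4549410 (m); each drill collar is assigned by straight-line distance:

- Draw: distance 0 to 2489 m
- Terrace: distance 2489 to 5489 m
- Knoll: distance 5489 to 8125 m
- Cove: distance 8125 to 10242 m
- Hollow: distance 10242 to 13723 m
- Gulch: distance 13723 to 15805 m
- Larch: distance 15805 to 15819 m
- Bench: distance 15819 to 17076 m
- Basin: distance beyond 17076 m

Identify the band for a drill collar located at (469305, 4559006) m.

Hollow

Distance = √((469305−477592)² + (4559006−4549410)²) = √(68674369.000 + 92083216.000) = 12679.021 m.
10242 ≤ 12679.021 < 13723 → Hollow.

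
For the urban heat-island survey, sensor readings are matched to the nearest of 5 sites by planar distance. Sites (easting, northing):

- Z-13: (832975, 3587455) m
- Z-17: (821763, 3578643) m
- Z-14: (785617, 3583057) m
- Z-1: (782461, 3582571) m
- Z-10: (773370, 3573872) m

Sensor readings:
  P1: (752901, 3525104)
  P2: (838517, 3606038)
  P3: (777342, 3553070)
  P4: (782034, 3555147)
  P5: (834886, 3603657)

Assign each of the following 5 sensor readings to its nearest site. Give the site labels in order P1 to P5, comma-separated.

Z-10, Z-13, Z-10, Z-10, Z-13

P1 → Z-10 (d²=2797297785.00)
P2 → Z-13 (d²=376041653.00)
P3 → Z-10 (d²=448499988.00)
P4 → Z-10 (d²=425690521.00)
P5 → Z-13 (d²=266156725.00)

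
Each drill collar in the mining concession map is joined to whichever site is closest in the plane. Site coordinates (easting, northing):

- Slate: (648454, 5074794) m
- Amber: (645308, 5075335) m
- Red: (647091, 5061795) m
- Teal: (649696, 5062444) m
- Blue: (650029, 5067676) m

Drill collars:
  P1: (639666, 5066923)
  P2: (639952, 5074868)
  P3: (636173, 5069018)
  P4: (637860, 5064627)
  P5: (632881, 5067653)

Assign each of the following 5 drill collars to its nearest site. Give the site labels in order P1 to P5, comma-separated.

Red, Amber, Amber, Red, Amber

P1 → Red (d²=81427009.00)
P2 → Amber (d²=28904825.00)
P3 → Amber (d²=123352714.00)
P4 → Red (d²=93231585.00)
P5 → Amber (d²=213443453.00)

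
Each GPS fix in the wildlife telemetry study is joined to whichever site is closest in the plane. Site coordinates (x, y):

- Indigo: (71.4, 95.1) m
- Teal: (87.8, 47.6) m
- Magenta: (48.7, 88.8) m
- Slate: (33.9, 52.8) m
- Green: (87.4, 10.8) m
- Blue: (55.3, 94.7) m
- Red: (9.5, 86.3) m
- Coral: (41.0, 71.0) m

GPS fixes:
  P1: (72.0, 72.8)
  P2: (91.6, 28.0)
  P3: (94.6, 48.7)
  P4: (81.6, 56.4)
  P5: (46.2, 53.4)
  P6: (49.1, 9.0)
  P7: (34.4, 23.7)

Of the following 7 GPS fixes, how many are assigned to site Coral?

P1 → Indigo
P2 → Green
P3 → Teal
P4 → Teal
P5 → Slate
P6 → Green
P7 → Slate
0 of the 7 go to Coral.

0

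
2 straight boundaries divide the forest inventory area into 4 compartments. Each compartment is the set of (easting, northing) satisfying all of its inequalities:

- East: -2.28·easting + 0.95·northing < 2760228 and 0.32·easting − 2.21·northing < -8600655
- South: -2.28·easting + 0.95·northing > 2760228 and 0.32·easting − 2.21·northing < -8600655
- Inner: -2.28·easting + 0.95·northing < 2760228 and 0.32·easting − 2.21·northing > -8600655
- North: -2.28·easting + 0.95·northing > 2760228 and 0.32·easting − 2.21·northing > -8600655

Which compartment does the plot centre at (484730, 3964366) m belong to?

-2.28·484730 + 0.95·3964366 = 2660963.300, which is < 2760228
0.32·484730 − 2.21·3964366 = -8606135.260, which is < -8600655
This sign pattern matches East.

East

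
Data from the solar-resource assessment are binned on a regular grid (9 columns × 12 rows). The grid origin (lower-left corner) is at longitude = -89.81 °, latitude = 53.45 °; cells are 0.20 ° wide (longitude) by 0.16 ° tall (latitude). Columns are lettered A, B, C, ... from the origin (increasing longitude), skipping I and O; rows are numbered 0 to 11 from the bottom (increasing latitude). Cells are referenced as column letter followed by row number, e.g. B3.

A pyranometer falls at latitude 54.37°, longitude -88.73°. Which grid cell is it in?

Column index: ⌊(-88.73 − -89.81) / 0.20⌋ = ⌊5.400⌋ = 5 → column F
Row offset from origin: ⌊(54.37 − 53.45) / 0.16⌋ = ⌊5.750⌋ = 5 → row 5

F5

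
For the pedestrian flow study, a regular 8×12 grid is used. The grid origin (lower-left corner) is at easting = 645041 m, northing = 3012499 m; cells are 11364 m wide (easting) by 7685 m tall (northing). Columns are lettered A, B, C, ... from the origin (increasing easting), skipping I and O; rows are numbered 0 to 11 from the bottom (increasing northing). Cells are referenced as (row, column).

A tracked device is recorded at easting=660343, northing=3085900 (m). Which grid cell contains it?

Column index: ⌊(660343 − 645041) / 11364⌋ = ⌊1.347⌋ = 1 → column B
Row offset from origin: ⌊(3085900 − 3012499) / 7685⌋ = ⌊9.551⌋ = 9 → row 9

(9, B)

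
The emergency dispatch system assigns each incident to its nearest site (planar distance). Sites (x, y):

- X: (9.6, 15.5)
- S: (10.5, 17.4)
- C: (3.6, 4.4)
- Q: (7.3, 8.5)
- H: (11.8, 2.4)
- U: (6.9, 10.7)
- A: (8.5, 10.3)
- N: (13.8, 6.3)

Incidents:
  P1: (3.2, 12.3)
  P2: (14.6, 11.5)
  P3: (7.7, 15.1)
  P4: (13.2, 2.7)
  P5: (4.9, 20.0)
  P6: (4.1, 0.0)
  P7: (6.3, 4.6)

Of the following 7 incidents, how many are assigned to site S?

P1 → U
P2 → N
P3 → X
P4 → H
P5 → S
P6 → C
P7 → C
1 of the 7 goes to S.

1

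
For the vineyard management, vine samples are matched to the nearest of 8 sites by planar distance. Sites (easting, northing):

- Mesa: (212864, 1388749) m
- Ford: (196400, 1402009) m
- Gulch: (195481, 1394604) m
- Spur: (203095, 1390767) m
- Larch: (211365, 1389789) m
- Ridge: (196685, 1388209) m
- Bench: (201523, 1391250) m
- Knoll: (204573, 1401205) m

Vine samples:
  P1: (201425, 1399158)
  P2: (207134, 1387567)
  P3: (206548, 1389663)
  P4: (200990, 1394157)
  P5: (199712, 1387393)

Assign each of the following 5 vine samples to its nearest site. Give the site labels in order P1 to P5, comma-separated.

P1 → Knoll (d²=14100113.00)
P2 → Larch (d²=22838645.00)
P3 → Spur (d²=13142025.00)
P4 → Bench (d²=8734738.00)
P5 → Ridge (d²=9828585.00)

Knoll, Larch, Spur, Bench, Ridge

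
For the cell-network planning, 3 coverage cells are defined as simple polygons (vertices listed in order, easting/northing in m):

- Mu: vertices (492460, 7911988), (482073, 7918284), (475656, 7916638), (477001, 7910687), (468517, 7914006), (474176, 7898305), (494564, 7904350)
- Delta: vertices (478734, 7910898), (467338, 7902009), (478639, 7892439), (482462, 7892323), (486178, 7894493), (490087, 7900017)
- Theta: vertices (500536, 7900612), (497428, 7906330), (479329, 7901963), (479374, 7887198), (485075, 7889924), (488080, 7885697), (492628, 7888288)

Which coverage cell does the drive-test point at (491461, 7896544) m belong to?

Cast a ray rightward from (491461, 7896544). For each polygon, the edges (by vertex number in listed order) whose endpoints lie on opposite sides of northing = 7896544, where each meets that height, and whether that is right or left of the point:
Mu: no edge straddles that height → 0 crossings.
Delta: 2–3 at easting≈473791.5 (left), 5–6 at easting≈487629.4 (left) → 0 crossings.
Theta: 3–4 at easting≈479345.5 (left), 7–1 at easting≈497925.7 (right) → 1 crossing.
Only Theta has an odd count, so the point is inside Theta.

Theta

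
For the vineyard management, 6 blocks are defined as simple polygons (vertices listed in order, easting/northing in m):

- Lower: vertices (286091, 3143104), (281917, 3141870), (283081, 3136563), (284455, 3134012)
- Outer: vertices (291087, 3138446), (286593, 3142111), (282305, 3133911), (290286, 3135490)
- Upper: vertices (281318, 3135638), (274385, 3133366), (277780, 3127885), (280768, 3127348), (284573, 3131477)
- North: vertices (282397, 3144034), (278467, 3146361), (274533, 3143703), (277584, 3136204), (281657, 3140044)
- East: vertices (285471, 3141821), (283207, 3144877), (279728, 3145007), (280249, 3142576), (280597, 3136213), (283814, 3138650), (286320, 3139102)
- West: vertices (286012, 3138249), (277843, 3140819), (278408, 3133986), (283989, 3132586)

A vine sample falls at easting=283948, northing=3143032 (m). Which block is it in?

Cast a ray rightward from (283948, 3143032). For each polygon, the edges (by vertex number in listed order) whose endpoints lie on opposite sides of northing = 3143032, where each meets that height, and whether that is right or left of the point:
Lower: 1–2 at easting≈285847.5 (right), 4–1 at easting≈286078.0 (right) → 2 crossings.
Outer: no edge straddles that height → 0 crossings.
Upper: no edge straddles that height → 0 crossings.
North: 3–4 at easting≈274806.0 (left), 5–1 at easting≈282211.2 (left) → 0 crossings.
East: 1–2 at easting≈284573.8 (right), 3–4 at easting≈280151.3 (left) → 1 crossing.
West: no edge straddles that height → 0 crossings.
Only East has an odd count, so the point is inside East.

East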